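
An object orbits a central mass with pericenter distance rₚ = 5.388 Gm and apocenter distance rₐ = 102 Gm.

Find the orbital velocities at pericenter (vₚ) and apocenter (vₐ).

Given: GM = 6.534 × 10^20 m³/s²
rₚ = 5.388 Gm = 5.388 × 10^9 m
rₐ = 102 Gm = 1.02 × 10^11 m
GM = 6.534 × 10^20 m³/s²
a = (rₚ + rₐ)/2 = 5.3694 × 10^10 m
Vis-viva: v² = GM (2/r − 1/a)
vₚ² = 6.534 × 10^20 × (3.71195 × 10^-10 − 1.86241 × 10^-11) = 2.3037 × 10^11 m²/s²
vₚ = 479969 m/s ≈ 480 km/s
vₐ² = 6.534 × 10^20 × (1.96078 × 10^-11 − 1.86241 × 10^-11) = 6.42807 × 10^8 m²/s²
vₐ = 25353.6 m/s ≈ 25.35 km/s

Final answer: vₚ = 480 km/s, vₐ = 25.35 km/s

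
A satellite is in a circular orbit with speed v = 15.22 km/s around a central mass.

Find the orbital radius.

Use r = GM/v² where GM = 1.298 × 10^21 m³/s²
v = 15.22 km/s = 15220 m/s
GM = 1.298 × 10^21 m³/s²
v² = 2.31648 × 10^8 m²/s²
r = GM/v² = (1.298 × 10^21) / (2.31648 × 10^8) = 5.60332 × 10^12 m ≈ 5.603 × 10^12 m

Final answer: 5.603 × 10^12 m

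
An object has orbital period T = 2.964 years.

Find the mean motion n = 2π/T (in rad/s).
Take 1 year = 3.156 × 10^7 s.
T = 2.964 years = 9.35438 × 10^7 s
n = 2π / (9.35438 × 10^7 s) = 6.71683 × 10^-8 rad/s ≈ 6.717 × 10^-8 rad/s

Final answer: n = 6.717 × 10^-8 rad/s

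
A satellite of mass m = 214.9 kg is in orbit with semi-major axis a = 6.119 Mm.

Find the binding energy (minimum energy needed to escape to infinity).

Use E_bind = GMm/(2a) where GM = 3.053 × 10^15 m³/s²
a = 6.119 Mm = 6.119 × 10^6 m
GM = 3.053 × 10^15 m³/s²
m = 214.9 kg
GMm = 3.053 × 10^15 × 214.9 = 6.5609 × 10^17 m³·kg/s²
2a = 1.2238 × 10^7 m
E_bind = GMm/(2a) = 5.36109 × 10^10 J ≈ 53.61 GJ

Final answer: 53.61 GJ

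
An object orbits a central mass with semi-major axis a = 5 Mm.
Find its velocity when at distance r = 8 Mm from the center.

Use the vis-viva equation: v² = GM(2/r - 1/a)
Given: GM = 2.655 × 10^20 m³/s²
a = 5 Mm = 5 × 10^6 m
r = 8 Mm = 8 × 10^6 m
GM = 2.655 × 10^20 m³/s²
2/r − 1/a = 2.5 × 10^-7 − 2 × 10^-7 = 5 × 10^-8 m⁻¹
v² = GM (2/r − 1/a) = 1.3275 × 10^13 m²/s²
v = 3.64349 × 10^6 m/s ≈ 3643 km/s

Final answer: 3643 km/s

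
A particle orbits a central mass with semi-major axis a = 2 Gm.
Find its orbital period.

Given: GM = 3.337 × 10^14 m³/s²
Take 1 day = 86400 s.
a = 2 Gm = 2 × 10^9 m
GM = 3.337 × 10^14 m³/s²
a³ = 8 × 10^27 m³
T = 2π √(a³/GM) = 2π √((8 × 10^27) / (3.337 × 10^14)) = 2π × 4.89629 × 10^6 s
T = 3.07643 × 10^7 s ≈ 356.1 days

Final answer: 356.1 days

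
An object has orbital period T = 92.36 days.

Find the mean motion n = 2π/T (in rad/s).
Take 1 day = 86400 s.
T = 92.36 days = 7.9799 × 10^6 s
n = 2π / (7.9799 × 10^6 s) = 7.87376 × 10^-7 rad/s ≈ 7.874 × 10^-7 rad/s

Final answer: n = 7.874 × 10^-7 rad/s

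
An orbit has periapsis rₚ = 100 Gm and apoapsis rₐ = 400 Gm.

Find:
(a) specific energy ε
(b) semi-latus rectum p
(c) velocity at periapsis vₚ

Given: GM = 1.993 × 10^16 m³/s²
rₚ = 100 Gm = 1 × 10^11 m
rₐ = 400 Gm = 4 × 10^11 m
GM = 1.993 × 10^16 m³/s²
a = (rₚ + rₐ)/2 = 2.5 × 10^11 m
e = (rₐ − rₚ)/(rₐ + rₚ) = (3 × 10^11) / (5 × 10^11) = 0.6
(a) 2a = 5 × 10^11 m;  ε = −GM/(2a) = -39860 J/kg ≈ -39.86 kJ/kg
(b) 1 − e² = 0.64;  p = a(1 − e²) = 2.5 × 10^11 × 0.64 = 1.6 × 10^11 m ≈ 160 Gm
(c) vₚ² = GM (2/rₚ − 1/a) = 1.993 × 10^16 × (2 × 10^-11 − 4 × 10^-12) = 318880 m²/s²;  vₚ = 564.695 m/s ≈ 564.7 m/s

Final answer:
(a) specific energy ε = -39.86 kJ/kg
(b) semi-latus rectum p = 160 Gm
(c) velocity at periapsis vₚ = 564.7 m/s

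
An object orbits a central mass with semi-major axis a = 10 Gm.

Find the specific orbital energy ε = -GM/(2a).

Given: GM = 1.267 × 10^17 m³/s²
a = 10 Gm = 1 × 10^10 m
GM = 1.267 × 10^17 m³/s²
2a = 2 × 10^10 m
ε = −GM/(2a) = -6.335 × 10^6 J/kg ≈ -6.335 MJ/kg

Final answer: -6.335 MJ/kg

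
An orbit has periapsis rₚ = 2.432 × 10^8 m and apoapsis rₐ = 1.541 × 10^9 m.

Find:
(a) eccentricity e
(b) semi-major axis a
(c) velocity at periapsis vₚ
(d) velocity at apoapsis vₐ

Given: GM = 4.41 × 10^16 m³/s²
rₚ = 2.432 × 10^8 m
rₐ = 1.541 × 10^9 m
GM = 4.41 × 10^16 m³/s²
a = (rₚ + rₐ)/2 = 8.921 × 10^8 m
e = (rₐ − rₚ)/(rₐ + rₚ) = (1.2978 × 10^9) / (1.7842 × 10^9) = 0.727385
(a) e = 0.727385 ≈ 0.7274
(b) a = 8.921 × 10^8 m ≈ 8.921 × 10^8 m
(c) vₚ² = GM (2/rₚ − 1/a) = 4.41 × 10^16 × (8.22368 × 10^-9 − 1.12095 × 10^-9) = 3.13231 × 10^8 m²/s²;  vₚ = 17698.3 m/s ≈ 17.7 km/s
(d) vₐ² = GM (2/rₐ − 1/a) = 4.41 × 10^16 × (1.29786 × 10^-9 − 1.12095 × 10^-9) = 7.80164 × 10^6 m²/s²;  vₐ = 2793.14 m/s ≈ 2.793 km/s

Final answer:
(a) eccentricity e = 0.7274
(b) semi-major axis a = 8.921 × 10^8 m
(c) velocity at periapsis vₚ = 17.7 km/s
(d) velocity at apoapsis vₐ = 2.793 km/s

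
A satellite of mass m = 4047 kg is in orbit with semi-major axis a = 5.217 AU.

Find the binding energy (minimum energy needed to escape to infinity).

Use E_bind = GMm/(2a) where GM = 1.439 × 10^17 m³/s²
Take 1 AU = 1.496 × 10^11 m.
a = 5.217 AU = 7.80463 × 10^11 m
GM = 1.439 × 10^17 m³/s²
m = 4047 kg
GMm = 1.439 × 10^17 × 4047 = 5.82363 × 10^20 m³·kg/s²
2a = 1.56093 × 10^12 m
E_bind = GMm/(2a) = 3.73088 × 10^8 J ≈ 373.1 MJ

Final answer: 373.1 MJ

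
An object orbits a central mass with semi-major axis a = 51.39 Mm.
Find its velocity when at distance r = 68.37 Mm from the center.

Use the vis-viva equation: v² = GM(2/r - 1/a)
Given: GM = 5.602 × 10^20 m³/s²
a = 51.39 Mm = 5.139 × 10^7 m
r = 68.37 Mm = 6.837 × 10^7 m
GM = 5.602 × 10^20 m³/s²
2/r − 1/a = 2.92526 × 10^-8 − 1.9459 × 10^-8 = 9.79356 × 10^-9 m⁻¹
v² = GM (2/r − 1/a) = 5.48635 × 10^12 m²/s²
v = 2.3423 × 10^6 m/s ≈ 2342 km/s

Final answer: 2342 km/s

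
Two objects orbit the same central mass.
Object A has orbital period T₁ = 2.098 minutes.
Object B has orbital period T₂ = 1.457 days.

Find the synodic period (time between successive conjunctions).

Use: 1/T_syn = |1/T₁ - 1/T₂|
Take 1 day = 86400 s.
T₁ = 2.098 minutes = 125.88 s
T₂ = 1.457 days = 125885 s
1/T₁ = 0.00794407 s⁻¹
1/T₂ = 7.94377 × 10^-6 s⁻¹
|1/T₁ − 1/T₂| = 0.00793613 s⁻¹
T_syn = 1 / |1/T₁ − 1/T₂| = 126.006 s ≈ 2.1 minutes

Final answer: T_syn = 2.1 minutes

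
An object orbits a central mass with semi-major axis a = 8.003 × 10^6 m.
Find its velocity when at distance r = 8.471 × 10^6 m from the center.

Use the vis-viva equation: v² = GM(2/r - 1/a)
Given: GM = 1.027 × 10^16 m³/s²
a = 8.003 × 10^6 m
r = 8.471 × 10^6 m
GM = 1.027 × 10^16 m³/s²
2/r − 1/a = 2.361 × 10^-7 − 1.24953 × 10^-7 = 1.11146 × 10^-7 m⁻¹
v² = GM (2/r − 1/a) = 1.14147 × 10^9 m²/s²
v = 33785.7 m/s ≈ 33.79 km/s

Final answer: 33.79 km/s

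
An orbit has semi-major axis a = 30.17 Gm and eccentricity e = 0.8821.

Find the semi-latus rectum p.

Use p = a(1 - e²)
a = 30.17 Gm = 3.017 × 10^10 m
e = 0.8821,  e² = 0.7781,  1 − e² = 0.2219
p = a(1 − e²) = 3.017 × 10^10 m × 0.2219 = 6.69471 × 10^9 m ≈ 6.695 Gm

Final answer: p = 6.695 Gm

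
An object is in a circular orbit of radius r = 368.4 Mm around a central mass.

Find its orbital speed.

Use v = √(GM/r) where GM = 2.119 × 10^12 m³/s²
r = 368.4 Mm = 3.684 × 10^8 m
GM = 2.119 × 10^12 m³/s²
GM/r = (2.119 × 10^12) / (3.684 × 10^8) = 5751.9 m²/s²
v = √(GM/r) = 75.8413 m/s ≈ 75.84 m/s

Final answer: 75.84 m/s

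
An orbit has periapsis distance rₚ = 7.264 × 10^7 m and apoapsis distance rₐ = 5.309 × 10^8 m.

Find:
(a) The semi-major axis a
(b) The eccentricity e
rₚ = 7.264 × 10^7 m
rₐ = 5.309 × 10^8 m
(a) a = (rₚ + rₐ)/2 = 3.0177 × 10^8 m ≈ 3.018 × 10^8 m
(b) e = (rₐ − rₚ)/(rₐ + rₚ) = (4.5826 × 10^8) / (6.0354 × 10^8) = 0.759287

Final answer:
(a) a = 3.018 × 10^8 m
(b) e = 0.7593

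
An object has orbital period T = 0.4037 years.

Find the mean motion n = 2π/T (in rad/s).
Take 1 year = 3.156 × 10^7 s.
T = 0.4037 years = 1.27408 × 10^7 s
n = 2π / (1.27408 × 10^7 s) = 4.93156 × 10^-7 rad/s ≈ 4.932 × 10^-7 rad/s

Final answer: n = 4.932 × 10^-7 rad/s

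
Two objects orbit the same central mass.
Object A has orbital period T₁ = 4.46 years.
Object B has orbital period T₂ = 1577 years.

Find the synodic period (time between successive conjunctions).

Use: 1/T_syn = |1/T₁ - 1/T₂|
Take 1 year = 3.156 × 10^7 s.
T₁ = 4.46 years = 1.40758 × 10^8 s
T₂ = 1577 years = 4.97701 × 10^10 s
1/T₁ = 7.10441 × 10^-9 s⁻¹
1/T₂ = 2.00924 × 10^-11 s⁻¹
|1/T₁ − 1/T₂| = 7.08432 × 10^-9 s⁻¹
T_syn = 1 / |1/T₁ − 1/T₂| = 1.41157 × 10^8 s ≈ 4.473 years

Final answer: T_syn = 4.473 years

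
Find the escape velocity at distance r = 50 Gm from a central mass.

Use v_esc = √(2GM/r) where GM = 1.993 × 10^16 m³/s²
r = 50 Gm = 5 × 10^10 m
GM = 1.993 × 10^16 m³/s²
2GM/r = 2 × (1.993 × 10^16) / (5 × 10^10) = 797200 m²/s²
v_esc = √(2GM/r) = 892.861 m/s ≈ 892.9 m/s

Final answer: 892.9 m/s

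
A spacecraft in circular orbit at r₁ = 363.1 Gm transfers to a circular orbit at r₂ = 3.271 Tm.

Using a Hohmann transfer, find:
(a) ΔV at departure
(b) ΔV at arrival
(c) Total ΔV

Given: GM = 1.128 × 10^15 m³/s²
r₁ = 363.1 Gm = 3.631 × 10^11 m
r₂ = 3.271 Tm = 3.271 × 10^12 m
GM = 1.128 × 10^15 m³/s²
Transfer ellipse: a_t = (r₁ + r₂)/2 = 1.81705 × 10^12 m
Circular speed at r₁: v₁ = √(GM/r₁) = 55.7367 m/s
Transfer speed at r₁ (periapsis): v₁ₜ = √(GM(2/r₁ − 1/a_t)) = 74.7822 m/s
(a) ΔV₁ = v₁ₜ − v₁ = 19.0455 m/s ≈ 19.05 m/s
Circular speed at r₂: v₂ = √(GM/r₂) = 18.5701 m/s
Transfer speed at r₂ (apoapsis): v₂ₜ = √(GM(2/r₂ − 1/a_t)) = 8.30126 m/s
(b) ΔV₂ = v₂ − v₂ₜ = 10.2688 m/s ≈ 10.27 m/s
(c) ΔV_total = ΔV₁ + ΔV₂ = 29.3143 m/s ≈ 29.31 m/s

Final answer:
(a) ΔV₁ = 19.05 m/s
(b) ΔV₂ = 10.27 m/s
(c) ΔV_total = 29.31 m/s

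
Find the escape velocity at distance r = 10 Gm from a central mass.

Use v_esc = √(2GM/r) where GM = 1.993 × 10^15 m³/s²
r = 10 Gm = 1 × 10^10 m
GM = 1.993 × 10^15 m³/s²
2GM/r = 2 × (1.993 × 10^15) / (1 × 10^10) = 398600 m²/s²
v_esc = √(2GM/r) = 631.348 m/s ≈ 631.3 m/s

Final answer: 631.3 m/s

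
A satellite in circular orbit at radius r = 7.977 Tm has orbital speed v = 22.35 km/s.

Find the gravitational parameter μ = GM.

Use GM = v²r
r = 7.977 Tm = 7.977 × 10^12 m
v = 22.35 km/s = 22350 m/s
v² = 4.99522 × 10^8 m²/s²
GM = v²r = 4.99522 × 10^8 × 7.977 × 10^12 = 3.98469 × 10^21 m³/s²
GM ≈ 3.985 × 10^21 m³/s²

Final answer: GM = 3.985 × 10^21 m³/s²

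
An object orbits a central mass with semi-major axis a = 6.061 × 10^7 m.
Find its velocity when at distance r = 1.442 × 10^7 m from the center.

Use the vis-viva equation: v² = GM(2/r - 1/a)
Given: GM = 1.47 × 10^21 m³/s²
a = 6.061 × 10^7 m
r = 1.442 × 10^7 m
GM = 1.47 × 10^21 m³/s²
2/r − 1/a = 1.38696 × 10^-7 − 1.64989 × 10^-8 = 1.22197 × 10^-7 m⁻¹
v² = GM (2/r − 1/a) = 1.7963 × 10^14 m²/s²
v = 1.34026 × 10^7 m/s ≈ 1.34 × 10^4 km/s

Final answer: 1.34 × 10^4 km/s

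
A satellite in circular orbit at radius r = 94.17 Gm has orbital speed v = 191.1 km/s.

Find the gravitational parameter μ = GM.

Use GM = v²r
r = 94.17 Gm = 9.417 × 10^10 m
v = 191.1 km/s = 191100 m/s
v² = 3.65192 × 10^10 m²/s²
GM = v²r = 3.65192 × 10^10 × 9.417 × 10^10 = 3.43901 × 10^21 m³/s²
GM ≈ 3.439 × 10^21 m³/s²

Final answer: GM = 3.439 × 10^21 m³/s²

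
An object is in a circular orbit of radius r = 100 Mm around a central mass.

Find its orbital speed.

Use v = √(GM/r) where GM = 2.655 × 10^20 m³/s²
r = 100 Mm = 1 × 10^8 m
GM = 2.655 × 10^20 m³/s²
GM/r = (2.655 × 10^20) / (1 × 10^8) = 2.655 × 10^12 m²/s²
v = √(GM/r) = 1.62942 × 10^6 m/s ≈ 1629 km/s

Final answer: 1629 km/s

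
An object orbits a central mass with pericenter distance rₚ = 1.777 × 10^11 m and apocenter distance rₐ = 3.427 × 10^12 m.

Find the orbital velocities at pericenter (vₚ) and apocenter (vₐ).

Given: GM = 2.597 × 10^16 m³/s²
rₚ = 1.777 × 10^11 m
rₐ = 3.427 × 10^12 m
GM = 2.597 × 10^16 m³/s²
a = (rₚ + rₐ)/2 = 1.80235 × 10^12 m
Vis-viva: v² = GM (2/r − 1/a)
vₚ² = 2.597 × 10^16 × (1.12549 × 10^-11 − 5.54831 × 10^-13) = 277881 m²/s²
vₚ = 527.145 m/s ≈ 527.1 m/s
vₐ² = 2.597 × 10^16 × (5.83601 × 10^-13 − 5.54831 × 10^-13) = 747.147 m²/s²
vₐ = 27.334 m/s ≈ 27.33 m/s

Final answer: vₚ = 527.1 m/s, vₐ = 27.33 m/s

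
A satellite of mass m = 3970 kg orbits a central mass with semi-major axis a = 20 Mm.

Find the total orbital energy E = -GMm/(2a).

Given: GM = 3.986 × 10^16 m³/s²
a = 20 Mm = 2 × 10^7 m
GM = 3.986 × 10^16 m³/s²
2a = 4 × 10^7 m
GMm = 3.986 × 10^16 × 3970 = 1.58244 × 10^20 m³·kg/s²
E = −GMm/(2a) = -3.9561 × 10^12 J ≈ -3.956 TJ

Final answer: -3.956 TJ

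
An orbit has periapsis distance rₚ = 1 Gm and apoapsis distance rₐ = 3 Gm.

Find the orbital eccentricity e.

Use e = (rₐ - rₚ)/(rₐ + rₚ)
rₚ = 1 Gm = 1 × 10^9 m
rₐ = 3 Gm = 3 × 10^9 m
rₐ − rₚ = 2 × 10^9 m
rₐ + rₚ = 4 × 10^9 m
e = (rₐ − rₚ)/(rₐ + rₚ) = 0.5

Final answer: e = 0.5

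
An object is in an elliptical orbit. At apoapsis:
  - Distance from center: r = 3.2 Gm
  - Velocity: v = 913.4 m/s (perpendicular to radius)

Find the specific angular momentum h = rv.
r = 3.2 Gm = 3.2 × 10^9 m
v = 913.4 m/s
h = rv = 3.2 × 10^9 × 913.4 = 2.92288 × 10^12 m²/s ≈ 2.923 × 10^12 m²/s

Final answer: h = 2.923 × 10^12 m²/s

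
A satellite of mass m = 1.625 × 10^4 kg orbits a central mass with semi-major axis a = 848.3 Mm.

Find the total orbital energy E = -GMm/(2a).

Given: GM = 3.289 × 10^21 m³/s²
a = 848.3 Mm = 8.483 × 10^8 m
GM = 3.289 × 10^21 m³/s²
2a = 1.6966 × 10^9 m
GMm = 3.289 × 10^21 × 16250 = 5.34463 × 10^25 m³·kg/s²
E = −GMm/(2a) = -3.1502 × 10^16 J ≈ -31.5 PJ

Final answer: -31.5 PJ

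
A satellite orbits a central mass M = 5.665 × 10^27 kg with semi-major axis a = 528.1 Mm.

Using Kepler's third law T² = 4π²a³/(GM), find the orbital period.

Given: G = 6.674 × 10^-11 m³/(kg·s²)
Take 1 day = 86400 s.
M = 5.665 × 10^27 kg
GM = G × M = 6.674 × 10^-11 × 5.665 × 10^27 = 3.78082 × 10^17 m³/s²
a = 528.1 Mm = 5.281 × 10^8 m
a³ = 1.47282 × 10^26 m³
T = 2π √(a³/GM) = 2π √((1.47282 × 10^26) / (3.78082 × 10^17)) = 2π × 19737 s
T = 124011 s ≈ 1.435 days

Final answer: 1.435 days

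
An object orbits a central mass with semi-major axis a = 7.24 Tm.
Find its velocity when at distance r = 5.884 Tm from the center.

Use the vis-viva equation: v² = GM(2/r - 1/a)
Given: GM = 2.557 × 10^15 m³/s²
a = 7.24 Tm = 7.24 × 10^12 m
r = 5.884 Tm = 5.884 × 10^12 m
GM = 2.557 × 10^15 m³/s²
2/r − 1/a = 3.39905 × 10^-13 − 1.38122 × 10^-13 = 2.01783 × 10^-13 m⁻¹
v² = GM (2/r − 1/a) = 515.96 m²/s²
v = 22.7147 m/s ≈ 22.71 m/s

Final answer: 22.71 m/s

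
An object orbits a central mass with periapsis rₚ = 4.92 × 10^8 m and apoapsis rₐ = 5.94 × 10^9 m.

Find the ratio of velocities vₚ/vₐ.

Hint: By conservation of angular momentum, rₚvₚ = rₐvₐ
rₚ = 4.92 × 10^8 m
rₐ = 5.94 × 10^9 m
rₚvₚ = rₐvₐ  ⇒  vₚ/vₐ = rₐ/rₚ
vₚ/vₐ = (5.94 × 10^9) / (4.92 × 10^8) = 12.0732

Final answer: vₚ/vₐ = 12.07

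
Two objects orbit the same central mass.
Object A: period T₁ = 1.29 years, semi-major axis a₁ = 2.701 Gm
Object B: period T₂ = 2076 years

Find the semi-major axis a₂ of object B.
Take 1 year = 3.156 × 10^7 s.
T₁ = 1.29 years = 4.07124 × 10^7 s
T₂ = 2076 years = 6.55186 × 10^10 s
a₁ = 2.701 Gm = 2.701 × 10^9 m
Kepler's third law: (T₂/T₁)² = (a₂/a₁)³  ⇒  a₂ = a₁ (T₂/T₁)^(2/3)
T₂/T₁ = 1609.3
(T₂/T₁)^(2/3) = 137.328
a₂ = 2.701 × 10^9 m × 137.328 = 3.70922 × 10^11 m ≈ 370.9 Gm

Final answer: a₂ = 370.9 Gm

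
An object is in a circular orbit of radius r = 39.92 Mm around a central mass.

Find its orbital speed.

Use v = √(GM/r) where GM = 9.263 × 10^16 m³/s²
r = 39.92 Mm = 3.992 × 10^7 m
GM = 9.263 × 10^16 m³/s²
GM/r = (9.263 × 10^16) / (3.992 × 10^7) = 2.32039 × 10^9 m²/s²
v = √(GM/r) = 48170.4 m/s ≈ 48.17 km/s

Final answer: 48.17 km/s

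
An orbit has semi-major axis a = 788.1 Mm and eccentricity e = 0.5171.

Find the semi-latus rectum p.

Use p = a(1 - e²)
a = 788.1 Mm = 7.881 × 10^8 m
e = 0.5171,  e² = 0.267392,  1 − e² = 0.732608
p = a(1 − e²) = 7.881 × 10^8 m × 0.732608 = 5.77368 × 10^8 m ≈ 577.4 Mm

Final answer: p = 577.4 Mm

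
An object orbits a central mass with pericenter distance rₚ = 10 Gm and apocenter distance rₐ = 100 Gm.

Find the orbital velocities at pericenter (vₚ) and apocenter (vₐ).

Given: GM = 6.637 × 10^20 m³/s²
rₚ = 10 Gm = 1 × 10^10 m
rₐ = 100 Gm = 1 × 10^11 m
GM = 6.637 × 10^20 m³/s²
a = (rₚ + rₐ)/2 = 5.5 × 10^10 m
Vis-viva: v² = GM (2/r − 1/a)
vₚ² = 6.637 × 10^20 × (2 × 10^-10 − 1.81818 × 10^-11) = 1.20673 × 10^11 m²/s²
vₚ = 347380 m/s ≈ 347.4 km/s
vₐ² = 6.637 × 10^20 × (2 × 10^-11 − 1.81818 × 10^-11) = 1.20673 × 10^9 m²/s²
vₐ = 34738 m/s ≈ 34.74 km/s

Final answer: vₚ = 347.4 km/s, vₐ = 34.74 km/s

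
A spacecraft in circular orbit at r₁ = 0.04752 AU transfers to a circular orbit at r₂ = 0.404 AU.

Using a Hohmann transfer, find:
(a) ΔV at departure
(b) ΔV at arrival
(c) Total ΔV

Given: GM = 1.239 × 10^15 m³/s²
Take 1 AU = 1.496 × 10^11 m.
r₁ = 0.04752 AU = 7.10899 × 10^9 m
r₂ = 0.404 AU = 6.04384 × 10^10 m
GM = 1.239 × 10^15 m³/s²
Transfer ellipse: a_t = (r₁ + r₂)/2 = 3.37737 × 10^10 m
Circular speed at r₁: v₁ = √(GM/r₁) = 417.476 m/s
Transfer speed at r₁ (periapsis): v₁ₜ = √(GM(2/r₁ − 1/a_t)) = 558.469 m/s
(a) ΔV₁ = v₁ₜ − v₁ = 140.993 m/s ≈ 141 m/s
Circular speed at r₂: v₂ = √(GM/r₂) = 143.179 m/s
Transfer speed at r₂ (apoapsis): v₂ₜ = √(GM(2/r₂ − 1/a_t)) = 65.6892 m/s
(b) ΔV₂ = v₂ − v₂ₜ = 77.4898 m/s ≈ 77.49 m/s
(c) ΔV_total = ΔV₁ + ΔV₂ = 218.482 m/s ≈ 218.5 m/s

Final answer:
(a) ΔV₁ = 141 m/s
(b) ΔV₂ = 77.49 m/s
(c) ΔV_total = 218.5 m/s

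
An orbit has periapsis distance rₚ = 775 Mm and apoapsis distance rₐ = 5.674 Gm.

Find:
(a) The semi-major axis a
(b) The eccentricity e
rₚ = 775 Mm = 7.75 × 10^8 m
rₐ = 5.674 Gm = 5.674 × 10^9 m
(a) a = (rₚ + rₐ)/2 = 3.2245 × 10^9 m ≈ 3.224 Gm
(b) e = (rₐ − rₚ)/(rₐ + rₚ) = (4.899 × 10^9) / (6.449 × 10^9) = 0.759653

Final answer:
(a) a = 3.224 Gm
(b) e = 0.7597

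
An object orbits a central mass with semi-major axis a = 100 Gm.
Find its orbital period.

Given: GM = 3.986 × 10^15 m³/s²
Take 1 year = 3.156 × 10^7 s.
a = 100 Gm = 1 × 10^11 m
GM = 3.986 × 10^15 m³/s²
a³ = 1 × 10^33 m³
T = 2π √(a³/GM) = 2π √((1 × 10^33) / (3.986 × 10^15)) = 2π × 5.00877 × 10^8 s
T = 3.1471 × 10^9 s ≈ 99.72 years

Final answer: 99.72 years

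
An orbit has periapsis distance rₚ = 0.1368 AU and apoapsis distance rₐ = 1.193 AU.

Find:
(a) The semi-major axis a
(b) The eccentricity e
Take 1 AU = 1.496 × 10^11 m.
rₚ = 0.1368 AU = 2.04653 × 10^10 m
rₐ = 1.193 AU = 1.78473 × 10^11 m
(a) a = (rₚ + rₐ)/2 = 9.9469 × 10^10 m ≈ 0.6649 AU
(b) e = (rₐ − rₚ)/(rₐ + rₚ) = (1.58008 × 10^11) / (1.98938 × 10^11) = 0.794255

Final answer:
(a) a = 0.6649 AU
(b) e = 0.7943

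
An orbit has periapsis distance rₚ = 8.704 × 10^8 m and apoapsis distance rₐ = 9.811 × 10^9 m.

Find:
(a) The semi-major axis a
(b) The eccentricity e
rₚ = 8.704 × 10^8 m
rₐ = 9.811 × 10^9 m
(a) a = (rₚ + rₐ)/2 = 5.3407 × 10^9 m ≈ 5.341 × 10^9 m
(b) e = (rₐ − rₚ)/(rₐ + rₚ) = (8.9406 × 10^9) / (1.06814 × 10^10) = 0.837025

Final answer:
(a) a = 5.341 × 10^9 m
(b) e = 0.837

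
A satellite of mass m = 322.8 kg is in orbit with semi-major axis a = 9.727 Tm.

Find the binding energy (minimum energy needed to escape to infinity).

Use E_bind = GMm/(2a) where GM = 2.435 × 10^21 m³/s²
a = 9.727 Tm = 9.727 × 10^12 m
GM = 2.435 × 10^21 m³/s²
m = 322.8 kg
GMm = 2.435 × 10^21 × 322.8 = 7.86018 × 10^23 m³·kg/s²
2a = 1.9454 × 10^13 m
E_bind = GMm/(2a) = 4.04039 × 10^10 J ≈ 40.4 GJ

Final answer: 40.4 GJ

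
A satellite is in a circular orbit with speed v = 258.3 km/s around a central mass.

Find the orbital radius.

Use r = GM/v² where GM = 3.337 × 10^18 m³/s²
v = 258.3 km/s = 258300 m/s
GM = 3.337 × 10^18 m³/s²
v² = 6.67189 × 10^10 m²/s²
r = GM/v² = (3.337 × 10^18) / (6.67189 × 10^10) = 5.00158 × 10^7 m ≈ 50.02 Mm

Final answer: 50.02 Mm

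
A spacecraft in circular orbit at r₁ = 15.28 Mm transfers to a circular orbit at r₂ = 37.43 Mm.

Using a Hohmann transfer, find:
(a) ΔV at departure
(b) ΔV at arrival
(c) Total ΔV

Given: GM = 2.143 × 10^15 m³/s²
r₁ = 15.28 Mm = 1.528 × 10^7 m
r₂ = 37.43 Mm = 3.743 × 10^7 m
GM = 2.143 × 10^15 m³/s²
Transfer ellipse: a_t = (r₁ + r₂)/2 = 2.6355 × 10^7 m
Circular speed at r₁: v₁ = √(GM/r₁) = 11842.7 m/s
Transfer speed at r₁ (periapsis): v₁ₜ = √(GM(2/r₁ − 1/a_t)) = 14113.3 m/s
(a) ΔV₁ = v₁ₜ − v₁ = 2270.61 m/s ≈ 2.271 km/s
Circular speed at r₂: v₂ = √(GM/r₂) = 7566.61 m/s
Transfer speed at r₂ (apoapsis): v₂ₜ = √(GM(2/r₂ − 1/a_t)) = 5761.44 m/s
(b) ΔV₂ = v₂ − v₂ₜ = 1805.16 m/s ≈ 1.805 km/s
(c) ΔV_total = ΔV₁ + ΔV₂ = 4075.77 m/s ≈ 4.076 km/s

Final answer:
(a) ΔV₁ = 2.271 km/s
(b) ΔV₂ = 1.805 km/s
(c) ΔV_total = 4.076 km/s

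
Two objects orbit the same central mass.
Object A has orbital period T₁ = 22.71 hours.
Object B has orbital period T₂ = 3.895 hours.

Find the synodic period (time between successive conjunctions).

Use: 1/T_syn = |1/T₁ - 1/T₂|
T₁ = 22.71 hours = 81756 s
T₂ = 3.895 hours = 14022 s
1/T₁ = 1.22315 × 10^-5 s⁻¹
1/T₂ = 7.13165 × 10^-5 s⁻¹
|1/T₁ − 1/T₂| = 5.9085 × 10^-5 s⁻¹
T_syn = 1 / |1/T₁ − 1/T₂| = 16924.8 s ≈ 4.701 hours

Final answer: T_syn = 4.701 hours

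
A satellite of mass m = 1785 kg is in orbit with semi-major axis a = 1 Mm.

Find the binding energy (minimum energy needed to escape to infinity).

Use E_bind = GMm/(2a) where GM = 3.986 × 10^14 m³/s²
a = 1 Mm = 1 × 10^6 m
GM = 3.986 × 10^14 m³/s²
m = 1785 kg
GMm = 3.986 × 10^14 × 1785 = 7.11501 × 10^17 m³·kg/s²
2a = 2 × 10^6 m
E_bind = GMm/(2a) = 3.5575 × 10^11 J ≈ 355.8 GJ

Final answer: 355.8 GJ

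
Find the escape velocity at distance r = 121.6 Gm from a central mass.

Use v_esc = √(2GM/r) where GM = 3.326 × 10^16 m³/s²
r = 121.6 Gm = 1.216 × 10^11 m
GM = 3.326 × 10^16 m³/s²
2GM/r = 2 × (3.326 × 10^16) / (1.216 × 10^11) = 547039 m²/s²
v_esc = √(2GM/r) = 739.621 m/s ≈ 739.6 m/s

Final answer: 739.6 m/s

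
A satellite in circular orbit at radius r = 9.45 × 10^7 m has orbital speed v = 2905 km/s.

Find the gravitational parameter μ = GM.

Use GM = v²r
r = 9.45 × 10^7 m
v = 2905 km/s = 2.905 × 10^6 m/s
v² = 8.43902 × 10^12 m²/s²
GM = v²r = 8.43902 × 10^12 × 9.45 × 10^7 = 7.97488 × 10^20 m³/s²
GM ≈ 7.975 × 10^20 m³/s²

Final answer: GM = 7.975 × 10^20 m³/s²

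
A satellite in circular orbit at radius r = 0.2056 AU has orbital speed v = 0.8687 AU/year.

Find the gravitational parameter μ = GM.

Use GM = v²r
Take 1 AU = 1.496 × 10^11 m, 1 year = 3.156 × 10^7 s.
r = 0.2056 AU = 3.07578 × 10^10 m
v = 0.8687 AU/year = 4117.79 m/s
v² = 1.69562 × 10^7 m²/s²
GM = v²r = 1.69562 × 10^7 × 3.07578 × 10^10 = 5.21535 × 10^17 m³/s²
GM ≈ 5.215 × 10^17 m³/s²

Final answer: GM = 5.215 × 10^17 m³/s²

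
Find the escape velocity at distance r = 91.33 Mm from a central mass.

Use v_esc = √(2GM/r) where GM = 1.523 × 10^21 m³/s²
r = 91.33 Mm = 9.133 × 10^7 m
GM = 1.523 × 10^21 m³/s²
2GM/r = 2 × (1.523 × 10^21) / (9.133 × 10^7) = 3.33516 × 10^13 m²/s²
v_esc = √(2GM/r) = 5.77508 × 10^6 m/s ≈ 5775 km/s

Final answer: 5775 km/s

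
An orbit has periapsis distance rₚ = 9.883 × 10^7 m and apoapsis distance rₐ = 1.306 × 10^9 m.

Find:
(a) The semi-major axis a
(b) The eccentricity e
rₚ = 9.883 × 10^7 m
rₐ = 1.306 × 10^9 m
(a) a = (rₚ + rₐ)/2 = 7.02415 × 10^8 m ≈ 7.024 × 10^8 m
(b) e = (rₐ − rₚ)/(rₐ + rₚ) = (1.20717 × 10^9) / (1.40483 × 10^9) = 0.8593

Final answer:
(a) a = 7.024 × 10^8 m
(b) e = 0.8593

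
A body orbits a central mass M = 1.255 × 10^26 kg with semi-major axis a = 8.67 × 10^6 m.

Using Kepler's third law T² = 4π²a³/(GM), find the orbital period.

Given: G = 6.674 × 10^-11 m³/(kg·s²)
M = 1.255 × 10^26 kg
GM = G × M = 6.674 × 10^-11 × 1.255 × 10^26 = 8.37587 × 10^15 m³/s²
a = 8.67 × 10^6 m
a³ = 6.51714 × 10^20 m³
T = 2π √(a³/GM) = 2π √((6.51714 × 10^20) / (8.37587 × 10^15)) = 2π × 278.942 s
T = 1752.64 s ≈ 29.21 minutes

Final answer: 29.21 minutes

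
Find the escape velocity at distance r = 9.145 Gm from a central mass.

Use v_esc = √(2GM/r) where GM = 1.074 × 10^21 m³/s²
r = 9.145 Gm = 9.145 × 10^9 m
GM = 1.074 × 10^21 m³/s²
2GM/r = 2 × (1.074 × 10^21) / (9.145 × 10^9) = 2.34882 × 10^11 m²/s²
v_esc = √(2GM/r) = 484647 m/s ≈ 484.6 km/s

Final answer: 484.6 km/s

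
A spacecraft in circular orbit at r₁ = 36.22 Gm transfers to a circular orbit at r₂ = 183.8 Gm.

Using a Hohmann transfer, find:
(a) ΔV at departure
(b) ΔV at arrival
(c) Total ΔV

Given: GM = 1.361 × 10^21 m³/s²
r₁ = 36.22 Gm = 3.622 × 10^10 m
r₂ = 183.8 Gm = 1.838 × 10^11 m
GM = 1.361 × 10^21 m³/s²
Transfer ellipse: a_t = (r₁ + r₂)/2 = 1.1001 × 10^11 m
Circular speed at r₁: v₁ = √(GM/r₁) = 193845 m/s
Transfer speed at r₁ (periapsis): v₁ₜ = √(GM(2/r₁ − 1/a_t)) = 250560 m/s
(a) ΔV₁ = v₁ₜ − v₁ = 56714.8 m/s ≈ 56.71 km/s
Circular speed at r₂: v₂ = √(GM/r₂) = 86051.1 m/s
Transfer speed at r₂ (apoapsis): v₂ₜ = √(GM(2/r₂ − 1/a_t)) = 49375.8 m/s
(b) ΔV₂ = v₂ − v₂ₜ = 36675.2 m/s ≈ 36.68 km/s
(c) ΔV_total = ΔV₁ + ΔV₂ = 93390 m/s ≈ 93.39 km/s

Final answer:
(a) ΔV₁ = 56.71 km/s
(b) ΔV₂ = 36.68 km/s
(c) ΔV_total = 93.39 km/s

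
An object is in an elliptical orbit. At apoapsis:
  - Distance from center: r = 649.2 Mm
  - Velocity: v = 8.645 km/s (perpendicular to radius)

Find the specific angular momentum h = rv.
r = 649.2 Mm = 6.492 × 10^8 m
v = 8.645 km/s = 8645 m/s
h = rv = 6.492 × 10^8 × 8645 = 5.61233 × 10^12 m²/s ≈ 5.612 × 10^12 m²/s

Final answer: h = 5.612 × 10^12 m²/s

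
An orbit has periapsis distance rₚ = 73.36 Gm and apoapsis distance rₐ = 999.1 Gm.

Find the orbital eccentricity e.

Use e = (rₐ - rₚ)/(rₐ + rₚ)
rₚ = 73.36 Gm = 7.336 × 10^10 m
rₐ = 999.1 Gm = 9.991 × 10^11 m
rₐ − rₚ = 9.2574 × 10^11 m
rₐ + rₚ = 1.07246 × 10^12 m
e = (rₐ − rₚ)/(rₐ + rₚ) = 0.863193

Final answer: e = 0.8632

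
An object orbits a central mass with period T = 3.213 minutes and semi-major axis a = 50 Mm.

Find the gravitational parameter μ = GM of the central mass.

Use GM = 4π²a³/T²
T = 3.213 minutes = 192.78 s
a = 50 Mm = 5 × 10^7 m
a³ = 1.25 × 10^23 m³
T² = 37164.1 s²
GM = 4π² × (1.25 × 10^23) / 37164.1 = 1.32784 × 10^20 m³/s²
GM ≈ 1.328 × 10^20 m³/s²

Final answer: GM = 1.328 × 10^20 m³/s²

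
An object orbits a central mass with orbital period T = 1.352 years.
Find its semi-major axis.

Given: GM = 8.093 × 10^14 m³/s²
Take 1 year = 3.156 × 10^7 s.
T = 1.352 years = 4.26691 × 10^7 s
GM = 8.093 × 10^14 m³/s²
Kepler's third law: a³ = GM T² / (4π²)
T² = 1.82065 × 10^15 s²
a³ = (8.093 × 10^14) × (1.82065 × 10^15) / (4π²) = 3.73231 × 10^28 m³
a = (a³)^(1/3) = 3.34189 × 10^9 m ≈ 3.342 Gm

Final answer: 3.342 Gm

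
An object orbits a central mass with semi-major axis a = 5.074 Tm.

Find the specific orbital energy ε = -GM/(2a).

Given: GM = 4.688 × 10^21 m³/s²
a = 5.074 Tm = 5.074 × 10^12 m
GM = 4.688 × 10^21 m³/s²
2a = 1.0148 × 10^13 m
ε = −GM/(2a) = -4.61963 × 10^8 J/kg ≈ -462 MJ/kg

Final answer: -462 MJ/kg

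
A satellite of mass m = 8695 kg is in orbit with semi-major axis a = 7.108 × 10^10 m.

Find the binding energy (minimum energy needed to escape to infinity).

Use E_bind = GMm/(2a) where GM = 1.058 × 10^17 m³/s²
a = 7.108 × 10^10 m
GM = 1.058 × 10^17 m³/s²
m = 8695 kg
GMm = 1.058 × 10^17 × 8695 = 9.19931 × 10^20 m³·kg/s²
2a = 1.4216 × 10^11 m
E_bind = GMm/(2a) = 6.4711 × 10^9 J ≈ 6.471 GJ

Final answer: 6.471 GJ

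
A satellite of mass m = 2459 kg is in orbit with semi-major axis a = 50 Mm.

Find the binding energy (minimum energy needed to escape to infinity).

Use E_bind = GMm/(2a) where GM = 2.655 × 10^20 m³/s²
a = 50 Mm = 5 × 10^7 m
GM = 2.655 × 10^20 m³/s²
m = 2459 kg
GMm = 2.655 × 10^20 × 2459 = 6.52864 × 10^23 m³·kg/s²
2a = 1 × 10^8 m
E_bind = GMm/(2a) = 6.52864 × 10^15 J ≈ 6.529 PJ

Final answer: 6.529 PJ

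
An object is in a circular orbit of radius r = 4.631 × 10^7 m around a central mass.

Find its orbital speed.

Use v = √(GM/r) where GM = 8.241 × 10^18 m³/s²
r = 4.631 × 10^7 m
GM = 8.241 × 10^18 m³/s²
GM/r = (8.241 × 10^18) / (4.631 × 10^7) = 1.77953 × 10^11 m²/s²
v = √(GM/r) = 421845 m/s ≈ 421.8 km/s

Final answer: 421.8 km/s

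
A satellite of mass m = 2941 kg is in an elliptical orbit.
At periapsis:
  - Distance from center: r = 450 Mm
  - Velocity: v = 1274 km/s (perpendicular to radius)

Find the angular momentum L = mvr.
r = 450 Mm = 4.5 × 10^8 m
v = 1274 km/s = 1.274 × 10^6 m/s
vr = 1.274 × 10^6 × 4.5 × 10^8 = 5.733 × 10^14 m²/s
L = m × vr = 2941 × 5.733 × 10^14 = 1.68608 × 10^18 kg·m²/s ≈ 1.686 × 10^18 kg·m²/s

Final answer: L = 1.686 × 10^18 kg·m²/s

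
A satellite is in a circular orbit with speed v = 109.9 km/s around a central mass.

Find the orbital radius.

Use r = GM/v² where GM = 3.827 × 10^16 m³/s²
v = 109.9 km/s = 109900 m/s
GM = 3.827 × 10^16 m³/s²
v² = 1.2078 × 10^10 m²/s²
r = GM/v² = (3.827 × 10^16) / (1.2078 × 10^10) = 3.16857 × 10^6 m ≈ 3.169 Mm

Final answer: 3.169 Mm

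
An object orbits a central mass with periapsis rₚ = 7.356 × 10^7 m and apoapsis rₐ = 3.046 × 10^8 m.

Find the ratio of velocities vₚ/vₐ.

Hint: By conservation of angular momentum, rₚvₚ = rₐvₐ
rₚ = 7.356 × 10^7 m
rₐ = 3.046 × 10^8 m
rₚvₚ = rₐvₐ  ⇒  vₚ/vₐ = rₐ/rₚ
vₚ/vₐ = (3.046 × 10^8) / (7.356 × 10^7) = 4.14084

Final answer: vₚ/vₐ = 4.141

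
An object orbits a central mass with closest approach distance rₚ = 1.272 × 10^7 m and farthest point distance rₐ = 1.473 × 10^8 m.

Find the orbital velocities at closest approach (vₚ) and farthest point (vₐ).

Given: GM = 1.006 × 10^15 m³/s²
rₚ = 1.272 × 10^7 m
rₐ = 1.473 × 10^8 m
GM = 1.006 × 10^15 m³/s²
a = (rₚ + rₐ)/2 = 8.001 × 10^7 m
Vis-viva: v² = GM (2/r − 1/a)
vₚ² = 1.006 × 10^15 × (1.57233 × 10^-7 − 1.24984 × 10^-8) = 1.45603 × 10^8 m²/s²
vₚ = 12066.6 m/s ≈ 12.07 km/s
vₐ² = 1.006 × 10^15 × (1.35777 × 10^-8 − 1.24984 × 10^-8) = 1.08577 × 10^6 m²/s²
vₐ = 1042 m/s ≈ 1.042 km/s

Final answer: vₚ = 12.07 km/s, vₐ = 1.042 km/s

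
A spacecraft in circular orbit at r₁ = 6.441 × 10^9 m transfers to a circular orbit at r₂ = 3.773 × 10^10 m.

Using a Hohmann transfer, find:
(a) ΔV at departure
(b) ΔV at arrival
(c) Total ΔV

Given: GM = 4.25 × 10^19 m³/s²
r₁ = 6.441 × 10^9 m
r₂ = 3.773 × 10^10 m
GM = 4.25 × 10^19 m³/s²
Transfer ellipse: a_t = (r₁ + r₂)/2 = 2.20855 × 10^10 m
Circular speed at r₁: v₁ = √(GM/r₁) = 81230.3 m/s
Transfer speed at r₁ (periapsis): v₁ₜ = √(GM(2/r₁ − 1/a_t)) = 106171 m/s
(a) ΔV₁ = v₁ₜ − v₁ = 24941.2 m/s ≈ 24.94 km/s
Circular speed at r₂: v₂ = √(GM/r₂) = 33562.2 m/s
Transfer speed at r₂ (apoapsis): v₂ₜ = √(GM(2/r₂ − 1/a_t)) = 18124.8 m/s
(b) ΔV₂ = v₂ − v₂ₜ = 15437.4 m/s ≈ 15.44 km/s
(c) ΔV_total = ΔV₁ + ΔV₂ = 40378.6 m/s ≈ 40.38 km/s

Final answer:
(a) ΔV₁ = 24.94 km/s
(b) ΔV₂ = 15.44 km/s
(c) ΔV_total = 40.38 km/s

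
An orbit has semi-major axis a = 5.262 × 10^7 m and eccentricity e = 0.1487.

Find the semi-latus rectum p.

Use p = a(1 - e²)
a = 5.262 × 10^7 m
e = 0.1487,  e² = 0.0221117,  1 − e² = 0.977888
p = a(1 − e²) = 5.262 × 10^7 m × 0.977888 = 5.14565 × 10^7 m ≈ 5.146 × 10^7 m

Final answer: p = 5.146 × 10^7 m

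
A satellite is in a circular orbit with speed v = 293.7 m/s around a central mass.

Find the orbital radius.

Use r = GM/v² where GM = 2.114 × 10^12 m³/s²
v = 293.7 m/s
GM = 2.114 × 10^12 m³/s²
v² = 86259.7 m²/s²
r = GM/v² = (2.114 × 10^12) / 86259.7 = 2.45074 × 10^7 m ≈ 24.51 Mm

Final answer: 24.51 Mm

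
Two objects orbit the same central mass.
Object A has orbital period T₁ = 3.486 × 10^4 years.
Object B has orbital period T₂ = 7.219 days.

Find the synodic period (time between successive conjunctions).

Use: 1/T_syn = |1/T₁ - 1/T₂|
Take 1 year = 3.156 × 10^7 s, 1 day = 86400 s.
T₁ = 3.486 × 10^4 years = 1.10018 × 10^12 s
T₂ = 7.219 days = 623722 s
1/T₁ = 9.08941 × 10^-13 s⁻¹
1/T₂ = 1.60328 × 10^-6 s⁻¹
|1/T₁ − 1/T₂| = 1.60328 × 10^-6 s⁻¹
T_syn = 1 / |1/T₁ − 1/T₂| = 623722 s ≈ 7.219 days

Final answer: T_syn = 7.219 days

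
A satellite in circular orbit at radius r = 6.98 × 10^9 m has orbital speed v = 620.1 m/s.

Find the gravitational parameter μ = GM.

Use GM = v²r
r = 6.98 × 10^9 m
v = 620.1 m/s
v² = 384524 m²/s²
GM = v²r = 384524 × 6.98 × 10^9 = 2.68398 × 10^15 m³/s²
GM ≈ 2.684 × 10^15 m³/s²

Final answer: GM = 2.684 × 10^15 m³/s²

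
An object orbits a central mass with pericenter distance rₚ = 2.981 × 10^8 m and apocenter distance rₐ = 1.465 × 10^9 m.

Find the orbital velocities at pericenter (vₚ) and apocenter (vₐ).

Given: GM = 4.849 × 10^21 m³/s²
rₚ = 2.981 × 10^8 m
rₐ = 1.465 × 10^9 m
GM = 4.849 × 10^21 m³/s²
a = (rₚ + rₐ)/2 = 8.8155 × 10^8 m
Vis-viva: v² = GM (2/r − 1/a)
vₚ² = 4.849 × 10^21 × (6.70916 × 10^-9 − 1.13437 × 10^-9) = 2.70322 × 10^13 m²/s²
vₚ = 5.19925 × 10^6 m/s ≈ 5199 km/s
vₐ² = 4.849 × 10^21 × (1.36519 × 10^-9 − 1.13437 × 10^-9) = 1.11926 × 10^12 m²/s²
vₐ = 1.05795 × 10^6 m/s ≈ 1058 km/s

Final answer: vₚ = 5199 km/s, vₐ = 1058 km/s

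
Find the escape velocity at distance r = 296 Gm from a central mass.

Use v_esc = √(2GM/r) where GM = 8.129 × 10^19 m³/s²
r = 296 Gm = 2.96 × 10^11 m
GM = 8.129 × 10^19 m³/s²
2GM/r = 2 × (8.129 × 10^19) / (2.96 × 10^11) = 5.49257 × 10^8 m²/s²
v_esc = √(2GM/r) = 23436.2 m/s ≈ 23.44 km/s

Final answer: 23.44 km/s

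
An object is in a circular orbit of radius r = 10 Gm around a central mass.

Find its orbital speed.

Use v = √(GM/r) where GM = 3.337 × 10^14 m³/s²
r = 10 Gm = 1 × 10^10 m
GM = 3.337 × 10^14 m³/s²
GM/r = (3.337 × 10^14) / (1 × 10^10) = 33370 m²/s²
v = √(GM/r) = 182.675 m/s ≈ 182.7 m/s

Final answer: 182.7 m/s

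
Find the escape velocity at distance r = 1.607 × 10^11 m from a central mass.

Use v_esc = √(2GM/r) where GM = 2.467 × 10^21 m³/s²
r = 1.607 × 10^11 m
GM = 2.467 × 10^21 m³/s²
2GM/r = 2 × (2.467 × 10^21) / (1.607 × 10^11) = 3.07032 × 10^10 m²/s²
v_esc = √(2GM/r) = 175223 m/s ≈ 175.2 km/s

Final answer: 175.2 km/s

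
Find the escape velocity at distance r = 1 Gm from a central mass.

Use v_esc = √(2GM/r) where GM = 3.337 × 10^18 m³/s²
r = 1 Gm = 1 × 10^9 m
GM = 3.337 × 10^18 m³/s²
2GM/r = 2 × (3.337 × 10^18) / (1 × 10^9) = 6.674 × 10^9 m²/s²
v_esc = √(2GM/r) = 81694.6 m/s ≈ 81.69 km/s

Final answer: 81.69 km/s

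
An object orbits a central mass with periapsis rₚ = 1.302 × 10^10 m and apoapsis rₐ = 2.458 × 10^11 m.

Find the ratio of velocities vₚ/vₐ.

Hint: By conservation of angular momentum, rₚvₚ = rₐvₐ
rₚ = 1.302 × 10^10 m
rₐ = 2.458 × 10^11 m
rₚvₚ = rₐvₐ  ⇒  vₚ/vₐ = rₐ/rₚ
vₚ/vₐ = (2.458 × 10^11) / (1.302 × 10^10) = 18.8786

Final answer: vₚ/vₐ = 18.88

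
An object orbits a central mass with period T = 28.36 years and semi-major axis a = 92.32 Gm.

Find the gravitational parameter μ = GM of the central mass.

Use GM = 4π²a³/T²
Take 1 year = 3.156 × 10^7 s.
T = 28.36 years = 8.95042 × 10^8 s
a = 92.32 Gm = 9.232 × 10^10 m
a³ = 7.86842 × 10^32 m³
T² = 8.01099 × 10^17 s²
GM = 4π² × (7.86842 × 10^32) / (8.01099 × 10^17) = 3.87758 × 10^16 m³/s²
GM ≈ 3.878 × 10^16 m³/s²

Final answer: GM = 3.878 × 10^16 m³/s²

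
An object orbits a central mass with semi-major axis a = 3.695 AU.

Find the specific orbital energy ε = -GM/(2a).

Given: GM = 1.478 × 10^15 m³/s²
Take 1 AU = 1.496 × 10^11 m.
a = 3.695 AU = 5.52772 × 10^11 m
GM = 1.478 × 10^15 m³/s²
2a = 1.10554 × 10^12 m
ε = −GM/(2a) = -1336.9 J/kg ≈ -1.337 kJ/kg

Final answer: -1.337 kJ/kg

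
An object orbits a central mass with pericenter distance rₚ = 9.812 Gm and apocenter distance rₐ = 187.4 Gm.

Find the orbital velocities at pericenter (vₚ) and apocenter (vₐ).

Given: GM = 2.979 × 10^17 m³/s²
rₚ = 9.812 Gm = 9.812 × 10^9 m
rₐ = 187.4 Gm = 1.874 × 10^11 m
GM = 2.979 × 10^17 m³/s²
a = (rₚ + rₐ)/2 = 9.8606 × 10^10 m
Vis-viva: v² = GM (2/r − 1/a)
vₚ² = 2.979 × 10^17 × (2.03832 × 10^-10 − 1.01414 × 10^-11) = 5.77005 × 10^7 m²/s²
vₚ = 7596.08 m/s ≈ 7.596 km/s
vₐ² = 2.979 × 10^17 × (1.06724 × 10^-11 − 1.01414 × 10^-11) = 158181 m²/s²
vₐ = 397.72 m/s ≈ 397.7 m/s

Final answer: vₚ = 7.596 km/s, vₐ = 397.7 m/s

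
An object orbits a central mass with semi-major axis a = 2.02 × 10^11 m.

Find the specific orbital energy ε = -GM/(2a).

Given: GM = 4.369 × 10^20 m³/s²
a = 2.02 × 10^11 m
GM = 4.369 × 10^20 m³/s²
2a = 4.04 × 10^11 m
ε = −GM/(2a) = -1.08144 × 10^9 J/kg ≈ -1.081 GJ/kg

Final answer: -1.081 GJ/kg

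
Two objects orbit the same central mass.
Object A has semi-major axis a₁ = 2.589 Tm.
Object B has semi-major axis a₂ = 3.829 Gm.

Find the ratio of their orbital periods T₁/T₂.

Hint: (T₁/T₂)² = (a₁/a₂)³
a₁ = 2.589 Tm = 2.589 × 10^12 m
a₂ = 3.829 Gm = 3.829 × 10^9 m
a₁/a₂ = 676.156
T₁/T₂ = (a₁/a₂)^(3/2) = (676.156)^1.5 = 17582.1

Final answer: T₁/T₂ = 1.758 × 10^4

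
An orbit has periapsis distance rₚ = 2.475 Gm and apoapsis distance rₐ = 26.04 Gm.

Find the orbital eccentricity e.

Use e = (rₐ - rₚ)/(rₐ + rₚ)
rₚ = 2.475 Gm = 2.475 × 10^9 m
rₐ = 26.04 Gm = 2.604 × 10^10 m
rₐ − rₚ = 2.3565 × 10^10 m
rₐ + rₚ = 2.8515 × 10^10 m
e = (rₐ − rₚ)/(rₐ + rₚ) = 0.826407

Final answer: e = 0.8264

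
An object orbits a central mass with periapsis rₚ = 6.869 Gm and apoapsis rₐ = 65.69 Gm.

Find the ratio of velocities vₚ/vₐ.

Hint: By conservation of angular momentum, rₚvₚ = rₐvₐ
rₚ = 6.869 Gm = 6.869 × 10^9 m
rₐ = 65.69 Gm = 6.569 × 10^10 m
rₚvₚ = rₐvₐ  ⇒  vₚ/vₐ = rₐ/rₚ
vₚ/vₐ = (6.569 × 10^10) / (6.869 × 10^9) = 9.56326

Final answer: vₚ/vₐ = 9.563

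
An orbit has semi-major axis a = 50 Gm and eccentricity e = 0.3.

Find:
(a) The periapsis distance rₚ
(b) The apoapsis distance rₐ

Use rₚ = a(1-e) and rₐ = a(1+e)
a = 50 Gm = 5 × 10^10 m
e = 0.3:  1 − e = 0.7,  1 + e = 1.3
(a) rₚ = a(1 − e) = 5 × 10^10 m × 0.7 = 3.5 × 10^10 m ≈ 35 Gm
(b) rₐ = a(1 + e) = 5 × 10^10 m × 1.3 = 6.5 × 10^10 m ≈ 65 Gm

Final answer:
(a) rₚ = 35 Gm
(b) rₐ = 65 Gm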